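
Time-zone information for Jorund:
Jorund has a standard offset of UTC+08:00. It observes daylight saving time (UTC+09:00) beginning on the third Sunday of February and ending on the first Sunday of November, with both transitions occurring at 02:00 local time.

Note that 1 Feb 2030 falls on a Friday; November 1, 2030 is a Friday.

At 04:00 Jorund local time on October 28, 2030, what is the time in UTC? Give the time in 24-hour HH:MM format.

1 February 2030 is a Friday, so the first Sunday is February 3 and the third is February 17.
1 November 2030 is a Friday, so the first Sunday is November 3.
October 28, 2030 falls between 17 February and 3 November, so daylight saving is in effect and Jorund is at UTC+09:00.
04:00 local − 9h = 19:00 UTC (rolling into the previous day, 27 October 2030).

19:00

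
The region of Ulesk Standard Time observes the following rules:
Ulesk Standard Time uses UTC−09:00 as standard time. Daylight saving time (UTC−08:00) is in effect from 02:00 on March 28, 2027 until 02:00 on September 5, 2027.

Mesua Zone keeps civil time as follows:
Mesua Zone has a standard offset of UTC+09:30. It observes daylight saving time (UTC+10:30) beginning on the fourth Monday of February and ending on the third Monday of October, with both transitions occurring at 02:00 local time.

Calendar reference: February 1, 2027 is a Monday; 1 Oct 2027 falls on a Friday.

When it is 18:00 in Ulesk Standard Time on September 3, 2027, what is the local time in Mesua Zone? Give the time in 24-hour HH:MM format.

12:30

September 3, 2027 falls between 28 March and 5 September, so daylight saving is in effect and Ulesk Standard Time is at UTC−08:00.
18:00 Ulesk Standard Time + 8h = 02:00 UTC (rolling into the next day, 4 September 2027).
1 February 2027 is a Monday, so the first Monday is February 1 and the fourth is February 22.
1 October 2027 is a Friday, so the first Monday is October 4 and the third is October 18.
At the standard offset (UTC+09:30), 02:00 UTC + 9h30m = 11:30 Mesua Zone standard time.
The standard-time date in Mesua Zone, September 4, 2027, lies within the daylight-saving period (22 February – 18 October), so Mesua Zone is on daylight time, UTC+10:30.
02:00 UTC + 10h30m = 12:30 Mesua Zone.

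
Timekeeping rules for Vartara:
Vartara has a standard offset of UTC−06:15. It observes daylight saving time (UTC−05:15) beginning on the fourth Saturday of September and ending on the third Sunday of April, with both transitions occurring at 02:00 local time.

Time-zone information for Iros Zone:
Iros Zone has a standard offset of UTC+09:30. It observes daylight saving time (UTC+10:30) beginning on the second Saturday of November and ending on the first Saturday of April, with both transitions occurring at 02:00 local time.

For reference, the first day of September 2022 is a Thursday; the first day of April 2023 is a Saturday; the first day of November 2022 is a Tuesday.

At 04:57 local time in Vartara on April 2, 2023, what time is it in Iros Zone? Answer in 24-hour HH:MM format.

19:42

1 September 2022 is a Thursday, so the first Saturday is September 3 and the fourth is September 24.
1 April 2023 is a Saturday, so the first Sunday is April 2 and the third is April 16.
April 2, 2023 falls between 24 September 2022 and 16 April 2023, so daylight saving is in effect and Vartara is at UTC−05:15.
04:57 Vartara + 5h15m = 10:12 UTC.
1 November 2022 is a Tuesday, so the first Saturday is November 5 and the second is November 12.
1 April 2023 is a Saturday, so the first Saturday is April 1.
At the standard offset (UTC+09:30), 10:12 UTC + 9h30m = 19:42 Iros Zone standard time.
The standard-time date in Iros Zone, April 2, 2023, is outside the daylight-saving period (12 November 2022 – 1 April 2023), so Iros Zone is on standard time, UTC+09:30.
10:12 UTC + 9h30m = 19:42 Iros Zone.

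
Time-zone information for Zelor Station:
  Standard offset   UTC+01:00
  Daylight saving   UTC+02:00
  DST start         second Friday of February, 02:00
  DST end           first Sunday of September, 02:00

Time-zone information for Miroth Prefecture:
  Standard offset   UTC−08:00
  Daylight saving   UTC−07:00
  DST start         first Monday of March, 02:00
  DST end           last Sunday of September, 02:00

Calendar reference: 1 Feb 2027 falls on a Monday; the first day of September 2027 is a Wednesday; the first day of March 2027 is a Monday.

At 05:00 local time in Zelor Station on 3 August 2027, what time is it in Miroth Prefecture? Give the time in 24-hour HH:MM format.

1 February 2027 is a Monday, so the first Friday is February 5 and the second is February 12.
1 September 2027 is a Wednesday, so the first Sunday is September 5.
Daylight saving runs 12 February – 5 September; 3 August 2027 is inside that window, so Zelor Station is at UTC+02:00.
05:00 Zelor Station − 2h = 03:00 UTC.
1 March 2027 is a Monday, so the first Monday is March 1.
1 September 2027 is a Wednesday, so Sundays fall on 5, 12, 19, 26; the last is September 26.
At the standard offset (UTC−08:00), 03:00 UTC − 8h = 19:00 Miroth Prefecture standard time (rolling into the previous day, 2 August 2027).
Daylight saving runs 1 March – 26 September; the standard-time date in Miroth Prefecture, 2 August 2027, is inside that window, so Miroth Prefecture is at UTC−07:00.
03:00 UTC − 7h = 20:00 Miroth Prefecture (rolling into the previous day, 2 August 2027).

20:00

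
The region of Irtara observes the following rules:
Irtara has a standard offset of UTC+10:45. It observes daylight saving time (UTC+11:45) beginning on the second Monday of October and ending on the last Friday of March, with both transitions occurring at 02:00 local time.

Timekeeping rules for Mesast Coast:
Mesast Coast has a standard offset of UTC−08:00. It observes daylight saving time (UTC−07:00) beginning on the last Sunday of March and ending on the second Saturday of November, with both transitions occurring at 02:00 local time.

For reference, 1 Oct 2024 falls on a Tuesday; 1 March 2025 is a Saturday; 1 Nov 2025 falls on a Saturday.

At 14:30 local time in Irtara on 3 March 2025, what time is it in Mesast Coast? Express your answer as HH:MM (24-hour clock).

1 October 2024 is a Tuesday, so the first Monday is October 7 and the second is October 14.
1 March 2025 is a Saturday, so Fridays fall on 7, 14, 21, 28; the last is March 28.
3 March 2025 lies within the daylight-saving period (14 October 2024 – 28 March 2025), so Irtara is on daylight time, UTC+11:45.
14:30 Irtara − 11h45m = 02:45 UTC.
1 March 2025 is a Saturday, so Sundays fall on 2, 9, 16, 23, 30; the last is March 30.
1 November 2025 is a Saturday, so the first Saturday is November 1 and the second is November 8.
At the standard offset (UTC−08:00), 02:45 UTC − 8h = 18:45 Mesast Coast standard time (rolling into the previous day, 2 March 2025).
The standard-time date in Mesast Coast, 2 March 2025, does not fall between 30 March and 8 November, so daylight saving is not in effect and Mesast Coast is at UTC−08:00.
02:45 UTC − 8h = 18:45 Mesast Coast (rolling into the previous day, 2 March 2025).

18:45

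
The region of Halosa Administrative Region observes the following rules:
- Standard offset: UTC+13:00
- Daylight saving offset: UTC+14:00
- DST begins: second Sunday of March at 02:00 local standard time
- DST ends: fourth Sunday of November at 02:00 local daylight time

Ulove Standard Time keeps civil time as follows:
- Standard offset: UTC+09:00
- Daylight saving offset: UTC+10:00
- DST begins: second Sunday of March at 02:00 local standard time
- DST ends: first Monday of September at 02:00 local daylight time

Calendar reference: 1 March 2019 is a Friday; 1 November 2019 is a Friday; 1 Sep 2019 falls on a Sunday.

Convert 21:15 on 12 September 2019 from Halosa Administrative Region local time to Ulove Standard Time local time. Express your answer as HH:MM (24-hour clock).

1 March 2019 is a Friday, so the first Sunday is March 3 and the second is March 10.
1 November 2019 is a Friday, so the first Sunday is November 3 and the fourth is November 24.
12 September 2019 lies within the daylight-saving period (10 March – 24 November), so Halosa Administrative Region is on daylight time, UTC+14:00.
21:15 Halosa Administrative Region − 14h = 07:15 UTC.
1 March 2019 is a Friday, so the first Sunday is March 3 and the second is March 10.
1 September 2019 is a Sunday, so the first Monday is September 2.
At the standard offset (UTC+09:00), 07:15 UTC + 9h = 16:15 Ulove Standard Time standard time.
The standard-time date in Ulove Standard Time, 12 September 2019, does not fall between 10 March and 2 September, so daylight saving is not in effect and Ulove Standard Time is at UTC+09:00.
07:15 UTC + 9h = 16:15 Ulove Standard Time.

16:15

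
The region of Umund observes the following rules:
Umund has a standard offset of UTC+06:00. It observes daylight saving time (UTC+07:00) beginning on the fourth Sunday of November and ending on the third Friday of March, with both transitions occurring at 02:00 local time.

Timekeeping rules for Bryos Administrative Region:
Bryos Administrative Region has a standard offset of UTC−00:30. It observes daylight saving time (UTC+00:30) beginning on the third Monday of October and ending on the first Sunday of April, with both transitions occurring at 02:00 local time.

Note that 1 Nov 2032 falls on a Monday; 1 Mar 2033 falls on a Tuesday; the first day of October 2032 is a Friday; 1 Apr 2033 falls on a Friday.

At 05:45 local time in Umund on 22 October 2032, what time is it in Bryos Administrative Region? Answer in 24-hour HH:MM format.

00:15

1 November 2032 is a Monday, so the first Sunday is November 7 and the fourth is November 28.
1 March 2033 is a Tuesday, so the first Friday is March 4 and the third is March 18.
22 October 2032 does not fall between 28 November 2032 and 18 March 2033, so daylight saving is not in effect and Umund is at UTC+06:00.
05:45 Umund − 6h = 23:45 UTC (rolling into the previous day, 21 October 2032).
1 October 2032 is a Friday, so the first Monday is October 4 and the third is October 18.
1 April 2033 is a Friday, so the first Sunday is April 3.
At the standard offset (UTC−00:30), 23:45 UTC − 0h30m = 23:15 Bryos Administrative Region standard time.
The standard-time date in Bryos Administrative Region, 21 October 2032, lies within the daylight-saving period (18 October 2032 – 3 April 2033), so Bryos Administrative Region is on daylight time, UTC+00:30.
23:45 UTC + 0h30m = 00:15 Bryos Administrative Region (rolling into the next day, 22 October 2032).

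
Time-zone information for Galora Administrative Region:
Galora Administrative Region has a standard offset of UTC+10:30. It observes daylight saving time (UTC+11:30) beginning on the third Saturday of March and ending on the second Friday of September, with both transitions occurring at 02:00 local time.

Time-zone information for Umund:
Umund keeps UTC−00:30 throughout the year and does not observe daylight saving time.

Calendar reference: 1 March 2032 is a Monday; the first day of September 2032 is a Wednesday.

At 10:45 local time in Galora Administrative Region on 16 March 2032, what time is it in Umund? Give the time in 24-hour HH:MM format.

23:45

1 March 2032 is a Monday, so the first Saturday is March 6 and the third is March 20.
1 September 2032 is a Wednesday, so the first Friday is September 3 and the second is September 10.
16 March 2032 does not fall between 20 March and 10 September, so daylight saving is not in effect and Galora Administrative Region is at UTC+10:30.
10:45 Galora Administrative Region − 10h30m = 00:15 UTC.
Umund stays on UTC−00:30 all year.
00:15 UTC − 0h30m = 23:45 Umund (rolling into the previous day, 15 March 2032).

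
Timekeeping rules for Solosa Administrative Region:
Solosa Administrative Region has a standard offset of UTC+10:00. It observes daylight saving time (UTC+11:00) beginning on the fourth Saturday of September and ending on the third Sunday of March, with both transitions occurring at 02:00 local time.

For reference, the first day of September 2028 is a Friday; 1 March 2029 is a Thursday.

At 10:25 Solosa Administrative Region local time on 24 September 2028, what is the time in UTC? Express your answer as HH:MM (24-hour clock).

23:25

1 September 2028 is a Friday, so the first Saturday is September 2 and the fourth is September 23.
1 March 2029 is a Thursday, so the first Sunday is March 4 and the third is March 18.
24 September 2028 lies within the daylight-saving period (23 September 2028 – 18 March 2029), so Solosa Administrative Region is on daylight time, UTC+11:00.
10:25 local − 11h = 23:25 UTC (rolling into the previous day, 23 September 2028).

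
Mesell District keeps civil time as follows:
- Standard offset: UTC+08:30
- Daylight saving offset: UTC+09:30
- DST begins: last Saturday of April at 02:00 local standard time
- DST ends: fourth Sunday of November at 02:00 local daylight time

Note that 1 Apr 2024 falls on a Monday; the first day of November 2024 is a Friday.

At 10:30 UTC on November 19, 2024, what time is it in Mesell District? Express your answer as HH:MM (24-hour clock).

20:00

1 April 2024 is a Monday, so Saturdays fall on 6, 13, 20, 27; the last is April 27.
1 November 2024 is a Friday, so the first Sunday is November 3 and the fourth is November 24.
At the standard offset (UTC+08:30), 10:30 UTC + 8h30m = 19:00 Mesell District standard time.
Daylight saving runs 27 April – 24 November; the standard-time date in Mesell District, November 19, 2024, is inside that window, so Mesell District is at UTC+09:30.
10:30 UTC + 9h30m = 20:00 local.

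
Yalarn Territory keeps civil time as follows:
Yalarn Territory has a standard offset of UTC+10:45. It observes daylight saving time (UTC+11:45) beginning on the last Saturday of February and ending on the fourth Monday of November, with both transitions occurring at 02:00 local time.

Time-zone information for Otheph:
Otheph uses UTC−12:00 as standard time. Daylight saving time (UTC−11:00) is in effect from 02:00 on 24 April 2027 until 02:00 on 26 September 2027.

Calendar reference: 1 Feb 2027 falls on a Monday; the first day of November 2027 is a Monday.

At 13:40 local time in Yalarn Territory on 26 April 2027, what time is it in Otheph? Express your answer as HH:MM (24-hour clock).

1 February 2027 is a Monday, so Saturdays fall on 6, 13, 20, 27; the last is February 27.
1 November 2027 is a Monday, so the first Monday is November 1 and the fourth is November 22.
26 April 2027 falls between 27 February and 22 November, so daylight saving is in effect and Yalarn Territory is at UTC+11:45.
13:40 Yalarn Territory − 11h45m = 01:55 UTC.
At the standard offset (UTC−12:00), 01:55 UTC − 12h = 13:55 Otheph standard time (rolling into the previous day, 25 April 2027).
Daylight saving runs 24 April – 26 September; the standard-time date in Otheph, 25 April 2027, is inside that window, so Otheph is at UTC−11:00.
01:55 UTC − 11h = 14:55 Otheph (rolling into the previous day, 25 April 2027).

14:55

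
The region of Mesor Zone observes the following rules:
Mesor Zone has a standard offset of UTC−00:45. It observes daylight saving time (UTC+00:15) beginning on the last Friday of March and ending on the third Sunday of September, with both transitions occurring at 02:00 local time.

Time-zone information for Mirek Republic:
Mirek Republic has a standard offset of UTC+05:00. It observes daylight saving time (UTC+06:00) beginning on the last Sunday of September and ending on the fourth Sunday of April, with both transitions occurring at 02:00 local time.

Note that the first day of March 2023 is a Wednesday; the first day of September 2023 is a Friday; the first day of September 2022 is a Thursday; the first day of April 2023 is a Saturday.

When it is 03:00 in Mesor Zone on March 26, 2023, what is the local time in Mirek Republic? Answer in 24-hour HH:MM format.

1 March 2023 is a Wednesday, so Fridays fall on 3, 10, 17, 24, 31; the last is March 31.
1 September 2023 is a Friday, so the first Sunday is September 3 and the third is September 17.
Daylight saving runs 31 March – 17 September; March 26, 2023 is outside that window, so Mesor Zone is on standard time at UTC−00:45.
03:00 Mesor Zone + 0h45m = 03:45 UTC.
1 September 2022 is a Thursday, so Sundays fall on 4, 11, 18, 25; the last is September 25.
1 April 2023 is a Saturday, so the first Sunday is April 2 and the fourth is April 23.
At the standard offset (UTC+05:00), 03:45 UTC + 5h = 08:45 Mirek Republic standard time.
The standard-time date in Mirek Republic, March 26, 2023, falls between 25 September 2022 and 23 April 2023, so daylight saving is in effect and Mirek Republic is at UTC+06:00.
03:45 UTC + 6h = 09:45 Mirek Republic.

09:45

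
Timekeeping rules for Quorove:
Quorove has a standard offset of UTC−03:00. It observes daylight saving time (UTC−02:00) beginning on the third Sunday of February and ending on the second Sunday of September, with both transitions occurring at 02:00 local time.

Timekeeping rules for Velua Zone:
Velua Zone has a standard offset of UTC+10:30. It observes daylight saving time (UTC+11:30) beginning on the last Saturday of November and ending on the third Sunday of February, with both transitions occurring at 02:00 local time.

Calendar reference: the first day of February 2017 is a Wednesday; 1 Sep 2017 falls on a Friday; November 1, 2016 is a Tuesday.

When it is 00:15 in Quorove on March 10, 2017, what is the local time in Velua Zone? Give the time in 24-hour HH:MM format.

1 February 2017 is a Wednesday, so the first Sunday is February 5 and the third is February 19.
1 September 2017 is a Friday, so the first Sunday is September 3 and the second is September 10.
March 10, 2017 lies within the daylight-saving period (19 February – 10 September), so Quorove is on daylight time, UTC−02:00.
00:15 Quorove + 2h = 02:15 UTC.
1 November 2016 is a Tuesday, so Saturdays fall on 5, 12, 19, 26; the last is November 26.
1 February 2017 is a Wednesday, so the first Sunday is February 5 and the third is February 19.
At the standard offset (UTC+10:30), 02:15 UTC + 10h30m = 12:45 Velua Zone standard time.
Daylight saving runs 26 November 2016 – 19 February 2017; the standard-time date in Velua Zone, March 10, 2017, is outside that window, so Velua Zone is on standard time at UTC+10:30.
02:15 UTC + 10h30m = 12:45 Velua Zone.

12:45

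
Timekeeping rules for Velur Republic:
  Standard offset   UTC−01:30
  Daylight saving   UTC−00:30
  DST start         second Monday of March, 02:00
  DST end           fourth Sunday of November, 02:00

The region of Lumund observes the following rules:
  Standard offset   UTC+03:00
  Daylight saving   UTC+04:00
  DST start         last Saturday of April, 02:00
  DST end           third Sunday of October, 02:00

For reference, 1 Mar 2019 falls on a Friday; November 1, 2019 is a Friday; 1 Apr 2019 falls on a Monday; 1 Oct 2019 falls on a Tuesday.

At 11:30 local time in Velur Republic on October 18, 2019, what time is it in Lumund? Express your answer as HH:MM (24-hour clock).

16:00

1 March 2019 is a Friday, so the first Monday is March 4 and the second is March 11.
1 November 2019 is a Friday, so the first Sunday is November 3 and the fourth is November 24.
Daylight saving runs 11 March – 24 November; October 18, 2019 is inside that window, so Velur Republic is at UTC−00:30.
11:30 Velur Republic + 0h30m = 12:00 UTC.
1 April 2019 is a Monday, so Saturdays fall on 6, 13, 20, 27; the last is April 27.
1 October 2019 is a Tuesday, so the first Sunday is October 6 and the third is October 20.
At the standard offset (UTC+03:00), 12:00 UTC + 3h = 15:00 Lumund standard time.
The standard-time date in Lumund, October 18, 2019, falls between 27 April and 20 October, so daylight saving is in effect and Lumund is at UTC+04:00.
12:00 UTC + 4h = 16:00 Lumund.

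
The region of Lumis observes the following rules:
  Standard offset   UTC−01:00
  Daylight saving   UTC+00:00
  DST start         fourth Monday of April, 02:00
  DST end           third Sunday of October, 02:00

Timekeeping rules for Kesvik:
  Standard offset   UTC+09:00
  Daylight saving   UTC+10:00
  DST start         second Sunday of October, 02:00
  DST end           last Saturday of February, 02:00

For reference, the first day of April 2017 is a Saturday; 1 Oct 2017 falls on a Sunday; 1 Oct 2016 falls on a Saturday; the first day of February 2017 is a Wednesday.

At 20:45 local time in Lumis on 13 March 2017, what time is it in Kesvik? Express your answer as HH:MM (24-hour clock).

06:45

1 April 2017 is a Saturday, so the first Monday is April 3 and the fourth is April 24.
1 October 2017 is a Sunday, so the first Sunday is October 1 and the third is October 15.
13 March 2017 does not fall between 24 April and 15 October, so daylight saving is not in effect and Lumis is at UTC−01:00.
20:45 Lumis + 1h = 21:45 UTC.
1 October 2016 is a Saturday, so the first Sunday is October 2 and the second is October 9.
1 February 2017 is a Wednesday, so Saturdays fall on 4, 11, 18, 25; the last is February 25.
At the standard offset (UTC+09:00), 21:45 UTC + 9h = 06:45 Kesvik standard time (rolling into the next day, 14 March 2017).
The standard-time date in Kesvik, 14 March 2017, does not fall between 9 October 2016 and 25 February 2017, so daylight saving is not in effect and Kesvik is at UTC+09:00.
21:45 UTC + 9h = 06:45 Kesvik (rolling into the next day, 14 March 2017).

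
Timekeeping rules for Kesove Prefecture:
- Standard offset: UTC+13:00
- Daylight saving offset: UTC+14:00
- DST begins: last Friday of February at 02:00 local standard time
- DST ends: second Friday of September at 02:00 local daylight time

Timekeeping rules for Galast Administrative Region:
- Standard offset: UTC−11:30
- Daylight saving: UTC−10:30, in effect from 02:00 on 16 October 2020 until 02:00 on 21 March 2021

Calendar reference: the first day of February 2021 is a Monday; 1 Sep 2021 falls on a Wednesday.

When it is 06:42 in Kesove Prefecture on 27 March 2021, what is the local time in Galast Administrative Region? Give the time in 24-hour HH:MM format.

05:12

1 February 2021 is a Monday, so Fridays fall on 5, 12, 19, 26; the last is February 26.
1 September 2021 is a Wednesday, so the first Friday is September 3 and the second is September 10.
27 March 2021 lies within the daylight-saving period (26 February – 10 September), so Kesove Prefecture is on daylight time, UTC+14:00.
06:42 Kesove Prefecture − 14h = 16:42 UTC (rolling into the previous day, 26 March 2021).
At the standard offset (UTC−11:30), 16:42 UTC − 11h30m = 05:12 Galast Administrative Region standard time.
The standard-time date in Galast Administrative Region, 26 March 2021, is outside the daylight-saving period (16 October 2020 – 21 March 2021), so Galast Administrative Region is on standard time, UTC−11:30.
16:42 UTC − 11h30m = 05:12 Galast Administrative Region.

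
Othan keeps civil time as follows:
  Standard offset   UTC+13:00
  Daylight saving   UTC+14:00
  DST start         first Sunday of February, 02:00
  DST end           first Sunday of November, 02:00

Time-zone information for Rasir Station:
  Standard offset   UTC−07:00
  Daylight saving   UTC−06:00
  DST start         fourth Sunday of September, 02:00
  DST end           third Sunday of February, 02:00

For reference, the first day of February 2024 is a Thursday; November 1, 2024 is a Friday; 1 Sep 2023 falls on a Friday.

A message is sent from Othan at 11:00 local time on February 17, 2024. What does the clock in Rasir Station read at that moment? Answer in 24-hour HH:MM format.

15:00

1 February 2024 is a Thursday, so the first Sunday is February 4.
1 November 2024 is a Friday, so the first Sunday is November 3.
February 17, 2024 lies within the daylight-saving period (4 February – 3 November), so Othan is on daylight time, UTC+14:00.
11:00 Othan − 14h = 21:00 UTC (rolling into the previous day, 16 February 2024).
1 September 2023 is a Friday, so the first Sunday is September 3 and the fourth is September 24.
1 February 2024 is a Thursday, so the first Sunday is February 4 and the third is February 18.
At the standard offset (UTC−07:00), 21:00 UTC − 7h = 14:00 Rasir Station standard time.
Daylight saving runs 24 September 2023 – 18 February 2024; the standard-time date in Rasir Station, February 16, 2024, is inside that window, so Rasir Station is at UTC−06:00.
21:00 UTC − 6h = 15:00 Rasir Station.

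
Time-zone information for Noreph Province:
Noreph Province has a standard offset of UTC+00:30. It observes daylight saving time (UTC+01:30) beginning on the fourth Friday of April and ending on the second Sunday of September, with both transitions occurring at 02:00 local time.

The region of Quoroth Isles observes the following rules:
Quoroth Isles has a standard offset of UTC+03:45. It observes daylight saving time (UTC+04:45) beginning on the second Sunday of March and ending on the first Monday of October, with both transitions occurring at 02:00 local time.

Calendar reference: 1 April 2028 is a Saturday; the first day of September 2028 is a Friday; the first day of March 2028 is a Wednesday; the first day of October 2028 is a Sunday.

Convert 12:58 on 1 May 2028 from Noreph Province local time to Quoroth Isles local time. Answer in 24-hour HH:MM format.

16:13

1 April 2028 is a Saturday, so the first Friday is April 7 and the fourth is April 28.
1 September 2028 is a Friday, so the first Sunday is September 3 and the second is September 10.
1 May 2028 lies within the daylight-saving period (28 April – 10 September), so Noreph Province is on daylight time, UTC+01:30.
12:58 Noreph Province − 1h30m = 11:28 UTC.
1 March 2028 is a Wednesday, so the first Sunday is March 5 and the second is March 12.
1 October 2028 is a Sunday, so the first Monday is October 2.
At the standard offset (UTC+03:45), 11:28 UTC + 3h45m = 15:13 Quoroth Isles standard time.
Daylight saving runs 12 March – 2 October; the standard-time date in Quoroth Isles, 1 May 2028, is inside that window, so Quoroth Isles is at UTC+04:45.
11:28 UTC + 4h45m = 16:13 Quoroth Isles.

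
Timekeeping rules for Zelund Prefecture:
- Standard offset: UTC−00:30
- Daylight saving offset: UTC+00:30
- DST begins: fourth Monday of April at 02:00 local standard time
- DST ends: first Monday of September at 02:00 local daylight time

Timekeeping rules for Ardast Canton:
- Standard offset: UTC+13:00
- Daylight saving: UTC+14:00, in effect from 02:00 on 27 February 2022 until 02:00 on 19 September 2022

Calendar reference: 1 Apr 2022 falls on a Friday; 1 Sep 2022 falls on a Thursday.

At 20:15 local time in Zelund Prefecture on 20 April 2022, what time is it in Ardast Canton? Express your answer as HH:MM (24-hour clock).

10:45

1 April 2022 is a Friday, so the first Monday is April 4 and the fourth is April 25.
1 September 2022 is a Thursday, so the first Monday is September 5.
20 April 2022 does not fall between 25 April and 5 September, so daylight saving is not in effect and Zelund Prefecture is at UTC−00:30.
20:15 Zelund Prefecture + 0h30m = 20:45 UTC.
At the standard offset (UTC+13:00), 20:45 UTC + 13h = 09:45 Ardast Canton standard time (rolling into the next day, 21 April 2022).
The standard-time date in Ardast Canton, 21 April 2022, falls between 27 February and 19 September, so daylight saving is in effect and Ardast Canton is at UTC+14:00.
20:45 UTC + 14h = 10:45 Ardast Canton (rolling into the next day, 21 April 2022).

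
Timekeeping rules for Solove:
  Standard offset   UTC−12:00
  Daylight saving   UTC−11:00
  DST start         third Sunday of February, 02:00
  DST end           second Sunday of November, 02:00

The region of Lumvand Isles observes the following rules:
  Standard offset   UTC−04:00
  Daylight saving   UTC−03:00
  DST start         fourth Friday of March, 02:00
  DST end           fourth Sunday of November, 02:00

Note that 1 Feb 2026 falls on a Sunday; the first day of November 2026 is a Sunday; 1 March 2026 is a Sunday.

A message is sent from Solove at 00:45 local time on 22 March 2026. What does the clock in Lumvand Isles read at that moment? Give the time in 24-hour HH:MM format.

07:45

1 February 2026 is a Sunday, so the first Sunday is February 1 and the third is February 15.
1 November 2026 is a Sunday, so the first Sunday is November 1 and the second is November 8.
Daylight saving runs 15 February – 8 November; 22 March 2026 is inside that window, so Solove is at UTC−11:00.
00:45 Solove + 11h = 11:45 UTC.
1 March 2026 is a Sunday, so the first Friday is March 6 and the fourth is March 27.
1 November 2026 is a Sunday, so the first Sunday is November 1 and the fourth is November 22.
At the standard offset (UTC−04:00), 11:45 UTC − 4h = 07:45 Lumvand Isles standard time.
The standard-time date in Lumvand Isles, 22 March 2026, is outside the daylight-saving period (27 March – 22 November), so Lumvand Isles is on standard time, UTC−04:00.
11:45 UTC − 4h = 07:45 Lumvand Isles.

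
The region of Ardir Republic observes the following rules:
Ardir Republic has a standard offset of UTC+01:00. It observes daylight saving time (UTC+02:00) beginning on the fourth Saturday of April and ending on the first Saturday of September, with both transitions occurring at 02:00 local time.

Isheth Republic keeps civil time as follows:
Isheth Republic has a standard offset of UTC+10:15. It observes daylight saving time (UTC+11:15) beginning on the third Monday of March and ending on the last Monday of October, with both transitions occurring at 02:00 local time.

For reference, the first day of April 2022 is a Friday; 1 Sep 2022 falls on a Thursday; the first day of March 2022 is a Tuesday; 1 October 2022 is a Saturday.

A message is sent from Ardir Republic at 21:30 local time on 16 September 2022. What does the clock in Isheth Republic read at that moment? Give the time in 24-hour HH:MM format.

1 April 2022 is a Friday, so the first Saturday is April 2 and the fourth is April 23.
1 September 2022 is a Thursday, so the first Saturday is September 3.
16 September 2022 is outside the daylight-saving period (23 April – 3 September), so Ardir Republic is on standard time, UTC+01:00.
21:30 Ardir Republic − 1h = 20:30 UTC.
1 March 2022 is a Tuesday, so the first Monday is March 7 and the third is March 21.
1 October 2022 is a Saturday, so Mondays fall on 3, 10, 17, 24, 31; the last is October 31.
At the standard offset (UTC+10:15), 20:30 UTC + 10h15m = 06:45 Isheth Republic standard time (rolling into the next day, 17 September 2022).
The standard-time date in Isheth Republic, 17 September 2022, falls between 21 March and 31 October, so daylight saving is in effect and Isheth Republic is at UTC+11:15.
20:30 UTC + 11h15m = 07:45 Isheth Republic (rolling into the next day, 17 September 2022).

07:45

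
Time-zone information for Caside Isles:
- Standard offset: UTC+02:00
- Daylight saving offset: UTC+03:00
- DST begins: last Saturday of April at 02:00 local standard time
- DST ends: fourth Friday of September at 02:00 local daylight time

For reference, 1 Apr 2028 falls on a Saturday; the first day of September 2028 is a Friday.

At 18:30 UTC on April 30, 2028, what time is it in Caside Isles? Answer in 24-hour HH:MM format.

1 April 2028 is a Saturday, so Saturdays fall on 1, 8, 15, 22, 29; the last is April 29.
1 September 2028 is a Friday, so the first Friday is September 1 and the fourth is September 22.
At the standard offset (UTC+02:00), 18:30 UTC + 2h = 20:30 Caside Isles standard time.
The standard-time date in Caside Isles, April 30, 2028, lies within the daylight-saving period (29 April – 22 September), so Caside Isles is on daylight time, UTC+03:00.
18:30 UTC + 3h = 21:30 local.

21:30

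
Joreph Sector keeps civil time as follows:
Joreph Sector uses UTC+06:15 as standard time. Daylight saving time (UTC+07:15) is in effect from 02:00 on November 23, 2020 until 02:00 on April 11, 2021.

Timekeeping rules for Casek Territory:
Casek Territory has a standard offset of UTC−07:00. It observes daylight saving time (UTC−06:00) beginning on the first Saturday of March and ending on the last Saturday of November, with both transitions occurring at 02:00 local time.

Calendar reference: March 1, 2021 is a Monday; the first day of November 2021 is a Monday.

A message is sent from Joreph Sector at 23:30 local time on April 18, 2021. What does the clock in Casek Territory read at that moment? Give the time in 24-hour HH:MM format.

April 18, 2021 does not fall between 23 November 2020 and 11 April 2021, so daylight saving is not in effect and Joreph Sector is at UTC+06:15.
23:30 Joreph Sector − 6h15m = 17:15 UTC.
1 March 2021 is a Monday, so the first Saturday is March 6.
1 November 2021 is a Monday, so Saturdays fall on 6, 13, 20, 27; the last is November 27.
At the standard offset (UTC−07:00), 17:15 UTC − 7h = 10:15 Casek Territory standard time.
The standard-time date in Casek Territory, April 18, 2021, lies within the daylight-saving period (6 March – 27 November), so Casek Territory is on daylight time, UTC−06:00.
17:15 UTC − 6h = 11:15 Casek Territory.

11:15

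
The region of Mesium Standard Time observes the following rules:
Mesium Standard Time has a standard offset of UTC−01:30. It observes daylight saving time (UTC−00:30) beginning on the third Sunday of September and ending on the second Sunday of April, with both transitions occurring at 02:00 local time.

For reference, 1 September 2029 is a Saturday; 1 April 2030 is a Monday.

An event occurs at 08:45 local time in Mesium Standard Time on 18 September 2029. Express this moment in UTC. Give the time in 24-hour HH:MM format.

09:15

1 September 2029 is a Saturday, so the first Sunday is September 2 and the third is September 16.
1 April 2030 is a Monday, so the first Sunday is April 7 and the second is April 14.
18 September 2029 falls between 16 September 2029 and 14 April 2030, so daylight saving is in effect and Mesium Standard Time is at UTC−00:30.
08:45 local + 0h30m = 09:15 UTC.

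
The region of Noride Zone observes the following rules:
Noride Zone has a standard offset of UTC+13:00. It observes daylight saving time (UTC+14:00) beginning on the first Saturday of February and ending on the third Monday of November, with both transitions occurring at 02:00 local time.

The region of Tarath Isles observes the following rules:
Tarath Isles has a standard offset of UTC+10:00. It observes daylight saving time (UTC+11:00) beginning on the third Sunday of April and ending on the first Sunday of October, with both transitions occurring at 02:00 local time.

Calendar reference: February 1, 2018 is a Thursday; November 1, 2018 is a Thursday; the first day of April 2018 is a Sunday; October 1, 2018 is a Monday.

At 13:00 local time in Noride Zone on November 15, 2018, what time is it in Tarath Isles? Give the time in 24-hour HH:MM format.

1 February 2018 is a Thursday, so the first Saturday is February 3.
1 November 2018 is a Thursday, so the first Monday is November 5 and the third is November 19.
Daylight saving runs 3 February – 19 November; November 15, 2018 is inside that window, so Noride Zone is at UTC+14:00.
13:00 Noride Zone − 14h = 23:00 UTC (rolling into the previous day, 14 November 2018).
1 April 2018 is a Sunday, so the first Sunday is April 1 and the third is April 15.
1 October 2018 is a Monday, so the first Sunday is October 7.
At the standard offset (UTC+10:00), 23:00 UTC + 10h = 09:00 Tarath Isles standard time (rolling into the next day, 15 November 2018).
Daylight saving runs 15 April – 7 October; the standard-time date in Tarath Isles, November 15, 2018, is outside that window, so Tarath Isles is on standard time at UTC+10:00.
23:00 UTC + 10h = 09:00 Tarath Isles (rolling into the next day, 15 November 2018).

09:00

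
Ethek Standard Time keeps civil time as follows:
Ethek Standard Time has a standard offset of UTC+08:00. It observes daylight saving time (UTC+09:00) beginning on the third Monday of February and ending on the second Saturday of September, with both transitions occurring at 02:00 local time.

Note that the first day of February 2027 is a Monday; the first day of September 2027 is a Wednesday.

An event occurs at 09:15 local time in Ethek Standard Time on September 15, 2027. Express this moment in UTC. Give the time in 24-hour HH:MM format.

01:15

1 February 2027 is a Monday, so the first Monday is February 1 and the third is February 15.
1 September 2027 is a Wednesday, so the first Saturday is September 4 and the second is September 11.
Daylight saving runs 15 February – 11 September; September 15, 2027 is outside that window, so Ethek Standard Time is on standard time at UTC+08:00.
09:15 local − 8h = 01:15 UTC.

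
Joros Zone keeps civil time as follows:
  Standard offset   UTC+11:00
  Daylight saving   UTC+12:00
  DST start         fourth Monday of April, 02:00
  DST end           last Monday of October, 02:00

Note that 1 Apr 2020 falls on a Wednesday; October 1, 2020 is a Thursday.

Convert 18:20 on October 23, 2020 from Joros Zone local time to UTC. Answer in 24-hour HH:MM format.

06:20

1 April 2020 is a Wednesday, so the first Monday is April 6 and the fourth is April 27.
1 October 2020 is a Thursday, so Mondays fall on 5, 12, 19, 26; the last is October 26.
October 23, 2020 falls between 27 April and 26 October, so daylight saving is in effect and Joros Zone is at UTC+12:00.
18:20 local − 12h = 06:20 UTC.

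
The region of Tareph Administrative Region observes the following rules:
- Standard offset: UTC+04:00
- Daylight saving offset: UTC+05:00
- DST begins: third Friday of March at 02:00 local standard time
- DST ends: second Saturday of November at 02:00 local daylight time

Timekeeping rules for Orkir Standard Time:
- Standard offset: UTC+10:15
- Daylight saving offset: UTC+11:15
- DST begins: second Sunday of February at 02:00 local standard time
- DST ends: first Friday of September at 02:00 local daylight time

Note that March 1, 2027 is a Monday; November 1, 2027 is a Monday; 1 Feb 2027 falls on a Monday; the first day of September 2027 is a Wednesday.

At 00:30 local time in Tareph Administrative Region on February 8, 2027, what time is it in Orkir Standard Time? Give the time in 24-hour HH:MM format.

06:45

1 March 2027 is a Monday, so the first Friday is March 5 and the third is March 19.
1 November 2027 is a Monday, so the first Saturday is November 6 and the second is November 13.
February 8, 2027 does not fall between 19 March and 13 November, so daylight saving is not in effect and Tareph Administrative Region is at UTC+04:00.
00:30 Tareph Administrative Region − 4h = 20:30 UTC (rolling into the previous day, 7 February 2027).
1 February 2027 is a Monday, so the first Sunday is February 7 and the second is February 14.
1 September 2027 is a Wednesday, so the first Friday is September 3.
At the standard offset (UTC+10:15), 20:30 UTC + 10h15m = 06:45 Orkir Standard Time standard time (rolling into the next day, 8 February 2027).
The standard-time date in Orkir Standard Time, February 8, 2027, does not fall between 14 February and 3 September, so daylight saving is not in effect and Orkir Standard Time is at UTC+10:15.
20:30 UTC + 10h15m = 06:45 Orkir Standard Time (rolling into the next day, 8 February 2027).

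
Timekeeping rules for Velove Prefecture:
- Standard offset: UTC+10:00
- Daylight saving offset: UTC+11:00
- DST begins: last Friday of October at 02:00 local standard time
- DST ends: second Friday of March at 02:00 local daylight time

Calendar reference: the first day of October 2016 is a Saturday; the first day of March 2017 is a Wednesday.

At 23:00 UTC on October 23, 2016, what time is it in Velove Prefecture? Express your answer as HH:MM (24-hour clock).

09:00

1 October 2016 is a Saturday, so Fridays fall on 7, 14, 21, 28; the last is October 28.
1 March 2017 is a Wednesday, so the first Friday is March 3 and the second is March 10.
At the standard offset (UTC+10:00), 23:00 UTC + 10h = 09:00 Velove Prefecture standard time (rolling into the next day, 24 October 2016).
The standard-time date in Velove Prefecture, October 24, 2016, is outside the daylight-saving period (28 October 2016 – 10 March 2017), so Velove Prefecture is on standard time, UTC+10:00.
23:00 UTC + 10h = 09:00 local (rolling into the next day, 24 October 2016).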